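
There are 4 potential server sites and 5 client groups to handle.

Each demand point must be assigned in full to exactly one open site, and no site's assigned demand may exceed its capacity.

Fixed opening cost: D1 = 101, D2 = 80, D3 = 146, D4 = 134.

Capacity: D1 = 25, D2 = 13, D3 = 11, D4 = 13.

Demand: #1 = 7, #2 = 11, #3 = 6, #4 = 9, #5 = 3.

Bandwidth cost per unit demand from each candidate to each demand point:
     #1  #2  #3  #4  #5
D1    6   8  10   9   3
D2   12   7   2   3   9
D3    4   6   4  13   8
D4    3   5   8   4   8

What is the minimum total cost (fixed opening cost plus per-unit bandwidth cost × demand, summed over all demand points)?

425

Open {D1, D2}; cheapest assignment that respects the capacities:
  D1 (cap 25, load 24): #1, #2, #3 — cost 7×6 + 11×8 + 6×10 = 190
  D2 (cap 13, load 12): #4, #5 — cost 9×3 + 3×9 = 54
  Shipping 244, fixed 181 → total 425.
  Any other capacity-feasible assignment to {D1, D2} ships for at least 244.
Compare {D1, D4}: its best feasible assignment gives total 482.
Compare {D1, D2, D4}: its best feasible assignment gives total 502.
Every other set of open sites that can feasibly serve all demand totals ≥ 482 even under its best assignment. Minimum: 425.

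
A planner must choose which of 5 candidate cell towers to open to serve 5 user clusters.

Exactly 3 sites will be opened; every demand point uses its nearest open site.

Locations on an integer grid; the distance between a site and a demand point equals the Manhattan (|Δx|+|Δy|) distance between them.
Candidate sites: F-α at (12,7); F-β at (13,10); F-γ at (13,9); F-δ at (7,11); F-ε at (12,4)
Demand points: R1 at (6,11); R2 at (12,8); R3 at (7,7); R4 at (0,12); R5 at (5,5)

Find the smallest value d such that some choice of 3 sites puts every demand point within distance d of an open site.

8

Open {F-α, F-β, F-δ}.
  Farthest demand point is R4 at distance 8 (to F-δ); all others are ≤ 8.
With {F-α, F-γ, F-δ} the worst case is 8.
With {F-α, F-δ, F-ε} the worst case is 8.
No size-3 selection achieves below 8.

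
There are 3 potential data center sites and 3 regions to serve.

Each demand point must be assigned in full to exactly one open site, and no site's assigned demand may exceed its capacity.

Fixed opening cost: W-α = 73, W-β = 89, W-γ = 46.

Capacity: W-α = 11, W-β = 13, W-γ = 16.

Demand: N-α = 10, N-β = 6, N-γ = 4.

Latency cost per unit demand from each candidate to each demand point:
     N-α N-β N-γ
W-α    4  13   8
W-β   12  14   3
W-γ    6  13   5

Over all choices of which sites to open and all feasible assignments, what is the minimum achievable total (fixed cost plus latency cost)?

257

Open {W-α, W-γ}; cheapest assignment that respects the capacities:
  W-α (cap 11, load 10): N-α — cost 10×4 = 40
  W-γ (cap 16, load 10): N-β, N-γ — cost 6×13 + 4×5 = 98
  Shipping 138, fixed 119 → total 257.
  Any other capacity-feasible assignment to {W-α, W-γ} ships for at least 138.
Compare {W-β, W-γ}: its best feasible assignment gives total 285.
Compare {W-α, W-β}: its best feasible assignment gives total 298.
Every other set of open sites that can feasibly serve all demand totals ≥ 285 even under its best assignment. Minimum: 257.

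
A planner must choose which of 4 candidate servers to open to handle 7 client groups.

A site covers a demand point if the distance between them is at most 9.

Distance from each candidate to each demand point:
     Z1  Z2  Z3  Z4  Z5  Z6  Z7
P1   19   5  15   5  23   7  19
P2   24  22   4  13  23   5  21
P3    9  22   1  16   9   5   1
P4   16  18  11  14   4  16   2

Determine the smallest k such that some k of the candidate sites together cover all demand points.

2

Coverage sets (demand points within 9 of each site):
  P1: {Z2, Z4, Z6}
  P2: {Z3, Z6}
  P3: {Z1, Z3, Z5, Z6, Z7}
  P4: {Z5, Z7}
No single site covers all 7 demand points.
But {P1, P3} covers everything, so the minimum is 2.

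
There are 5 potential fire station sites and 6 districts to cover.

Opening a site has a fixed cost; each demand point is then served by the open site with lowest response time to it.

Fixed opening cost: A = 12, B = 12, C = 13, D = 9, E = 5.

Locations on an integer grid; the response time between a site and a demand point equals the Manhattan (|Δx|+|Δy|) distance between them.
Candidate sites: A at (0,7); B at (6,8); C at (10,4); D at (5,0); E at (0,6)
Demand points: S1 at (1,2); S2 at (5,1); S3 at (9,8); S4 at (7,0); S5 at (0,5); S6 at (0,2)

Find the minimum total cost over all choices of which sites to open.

Open {D, E}: assign each demand point to its cheapest open site.
  S1→E 5, S2→D 1, S3→E 11, S4→D 2, S5→E 1, S6→E 4
  response time 24, fixed 14 → total 38.
Compare {B, D, E}: response time 16 + fixed 26 = 42.
Compare {C, D, E}: response time 18 + fixed 27 = 45.
Compare {D}: response time 38 + fixed 9 = 47.
All other subsets cost ≥ 42. Minimum total cost: 38.

38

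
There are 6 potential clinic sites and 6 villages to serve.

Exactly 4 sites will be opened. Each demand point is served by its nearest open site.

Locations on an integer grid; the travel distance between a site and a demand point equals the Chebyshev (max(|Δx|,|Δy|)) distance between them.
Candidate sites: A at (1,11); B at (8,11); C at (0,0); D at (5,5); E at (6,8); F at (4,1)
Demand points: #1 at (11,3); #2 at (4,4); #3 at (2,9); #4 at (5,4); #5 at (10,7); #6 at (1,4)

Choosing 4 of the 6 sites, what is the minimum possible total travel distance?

Open {A, D, E, F}.
  #1→E 5, #2→D 1, #3→A 2, #4→D 1, #5→E 4, #6→F 3  ⇒ total 16.
Compare {A, B, D, E}: total 17.
Compare {A, B, D, F}: total 17.
No size-4 selection does better; minimum is 16.

16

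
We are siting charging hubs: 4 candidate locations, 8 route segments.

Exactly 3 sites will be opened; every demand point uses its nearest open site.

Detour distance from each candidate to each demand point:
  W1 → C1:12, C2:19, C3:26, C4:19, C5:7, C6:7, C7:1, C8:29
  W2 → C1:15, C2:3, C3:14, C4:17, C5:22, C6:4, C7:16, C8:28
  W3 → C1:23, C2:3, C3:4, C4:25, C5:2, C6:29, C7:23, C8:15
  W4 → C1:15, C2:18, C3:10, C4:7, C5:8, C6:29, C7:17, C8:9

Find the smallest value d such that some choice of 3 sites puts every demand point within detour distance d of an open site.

Open {W1, W2, W4}.
  Farthest demand point is C1 at detour distance 12 (to W1); all others are ≤ 12.
With {W1, W3, W4} the worst case is 12.
With {W2, W3, W4} the worst case is 16.
No size-3 selection achieves below 12.

12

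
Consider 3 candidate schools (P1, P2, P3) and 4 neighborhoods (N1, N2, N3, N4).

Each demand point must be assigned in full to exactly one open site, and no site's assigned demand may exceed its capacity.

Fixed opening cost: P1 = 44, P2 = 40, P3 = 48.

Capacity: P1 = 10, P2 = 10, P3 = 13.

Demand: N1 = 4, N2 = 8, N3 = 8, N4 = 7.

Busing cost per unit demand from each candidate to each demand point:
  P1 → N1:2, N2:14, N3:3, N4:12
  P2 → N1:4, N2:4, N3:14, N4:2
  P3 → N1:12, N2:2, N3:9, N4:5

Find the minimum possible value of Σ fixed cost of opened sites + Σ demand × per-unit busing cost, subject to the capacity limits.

234

Open {P1, P2, P3}; cheapest assignment that respects the capacities:
  P1 (cap 10, load 8): N3 — cost 8×3 = 24
  P2 (cap 10, load 7): N4 — cost 7×2 = 14
  P3 (cap 13, load 12): N1, N2 — cost 4×12 + 8×2 = 64
  Shipping 102, fixed 132 → total 234.
  Any other capacity-feasible assignment to {P1, P2, P3} ships for at least 102.
Total demand is 27 and no other set of sites has combined capacity ≥ 27, so {P1, P2, P3} is the only feasible choice of open sites. Minimum: 234.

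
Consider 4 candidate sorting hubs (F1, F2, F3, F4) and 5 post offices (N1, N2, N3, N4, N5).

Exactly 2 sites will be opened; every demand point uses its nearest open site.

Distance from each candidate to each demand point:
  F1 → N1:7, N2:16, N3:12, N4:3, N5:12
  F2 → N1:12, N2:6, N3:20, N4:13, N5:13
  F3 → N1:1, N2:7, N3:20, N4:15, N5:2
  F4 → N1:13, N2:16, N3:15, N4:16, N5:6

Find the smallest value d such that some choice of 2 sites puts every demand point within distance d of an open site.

12

Open {F1, F2}.
  Farthest demand point is N3 at distance 12 (to F1); all others are ≤ 12.
With {F1, F3} the worst case is 12.
With {F2, F4} the worst case is 15.
No size-2 selection achieves below 12.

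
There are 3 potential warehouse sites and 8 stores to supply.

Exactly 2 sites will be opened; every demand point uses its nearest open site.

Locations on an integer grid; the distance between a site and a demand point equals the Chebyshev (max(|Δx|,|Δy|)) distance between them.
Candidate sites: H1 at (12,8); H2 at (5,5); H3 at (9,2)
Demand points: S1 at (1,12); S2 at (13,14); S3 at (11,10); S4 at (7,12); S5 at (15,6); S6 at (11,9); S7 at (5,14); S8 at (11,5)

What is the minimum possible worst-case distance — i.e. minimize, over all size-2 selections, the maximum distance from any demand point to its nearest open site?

7

Open {H1, H2}.
  Farthest demand point is S1 at distance 7 (to H2); all others are ≤ 7.
With {H2, H3} the worst case is 9.
With {H1, H3} the worst case is 10.
No size-2 selection achieves below 7.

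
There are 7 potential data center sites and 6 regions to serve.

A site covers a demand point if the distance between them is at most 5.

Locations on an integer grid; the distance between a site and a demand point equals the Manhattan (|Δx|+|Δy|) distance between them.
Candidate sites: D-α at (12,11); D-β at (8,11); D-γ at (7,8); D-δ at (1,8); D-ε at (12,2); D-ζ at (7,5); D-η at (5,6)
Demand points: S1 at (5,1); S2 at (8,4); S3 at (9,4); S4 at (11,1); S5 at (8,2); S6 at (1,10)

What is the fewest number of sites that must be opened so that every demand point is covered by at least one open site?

3

Coverage sets (demand points within 5 of each site):
  D-α: {}
  D-β: {}
  D-γ: {S2}
  D-δ: {S6}
  D-ε: {S3, S4, S5}
  D-ζ: {S2, S3, S5}
  D-η: {S1, S2}
No 2 sites suffice: every size-2 union leaves at least one demand point uncovered.
But {D-δ, D-ε, D-η} covers everything, so the minimum is 3.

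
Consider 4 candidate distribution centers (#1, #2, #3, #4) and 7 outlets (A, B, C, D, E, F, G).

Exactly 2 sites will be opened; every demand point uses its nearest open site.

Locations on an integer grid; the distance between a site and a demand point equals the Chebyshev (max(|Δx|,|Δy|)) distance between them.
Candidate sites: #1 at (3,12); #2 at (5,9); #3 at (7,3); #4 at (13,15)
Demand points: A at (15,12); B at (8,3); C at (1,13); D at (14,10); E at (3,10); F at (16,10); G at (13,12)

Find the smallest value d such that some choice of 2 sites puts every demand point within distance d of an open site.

Open {#2, #4}.
  Farthest demand point is B at distance 6 (to #2); all others are ≤ 6.
With {#1, #3} the worst case is 9.
With {#1, #4} the worst case is 9.
No size-2 selection achieves below 6.

6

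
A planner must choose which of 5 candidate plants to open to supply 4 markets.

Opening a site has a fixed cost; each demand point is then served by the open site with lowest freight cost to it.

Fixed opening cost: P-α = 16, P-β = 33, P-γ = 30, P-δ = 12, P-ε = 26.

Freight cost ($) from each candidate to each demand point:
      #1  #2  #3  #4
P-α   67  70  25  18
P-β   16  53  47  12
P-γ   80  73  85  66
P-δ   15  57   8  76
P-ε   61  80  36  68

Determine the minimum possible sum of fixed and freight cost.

Open {P-α, P-δ}: assign each demand point to its cheapest open site.
  #1→P-δ 15, #2→P-δ 57, #3→P-δ 8, #4→P-α 18
  freight cost 98, fixed 28 → total 126.
Compare {P-β, P-δ}: freight cost 88 + fixed 45 = 133.
Compare {P-α, P-β, P-δ}: freight cost 88 + fixed 61 = 149.
Compare {P-α, P-δ, P-ε}: freight cost 98 + fixed 54 = 152.
All other subsets cost ≥ 133. Minimum total cost: 126.

126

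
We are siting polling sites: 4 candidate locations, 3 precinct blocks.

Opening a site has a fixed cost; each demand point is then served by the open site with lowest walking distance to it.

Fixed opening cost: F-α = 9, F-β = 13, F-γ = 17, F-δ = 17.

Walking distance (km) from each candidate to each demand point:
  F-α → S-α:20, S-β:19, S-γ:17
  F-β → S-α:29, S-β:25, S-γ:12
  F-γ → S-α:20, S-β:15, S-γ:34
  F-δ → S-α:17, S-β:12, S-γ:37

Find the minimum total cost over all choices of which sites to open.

Open {F-α}: assign each demand point to its cheapest open site.
  S-α→F-α 20, S-β→F-α 19, S-γ→F-α 17
  walking distance 56, fixed 9 → total 65.
Compare {F-β, F-δ}: walking distance 41 + fixed 30 = 71.
Compare {F-α, F-δ}: walking distance 46 + fixed 26 = 72.
Compare {F-α, F-β}: walking distance 51 + fixed 22 = 73.
All other subsets cost ≥ 71. Minimum total cost: 65.

65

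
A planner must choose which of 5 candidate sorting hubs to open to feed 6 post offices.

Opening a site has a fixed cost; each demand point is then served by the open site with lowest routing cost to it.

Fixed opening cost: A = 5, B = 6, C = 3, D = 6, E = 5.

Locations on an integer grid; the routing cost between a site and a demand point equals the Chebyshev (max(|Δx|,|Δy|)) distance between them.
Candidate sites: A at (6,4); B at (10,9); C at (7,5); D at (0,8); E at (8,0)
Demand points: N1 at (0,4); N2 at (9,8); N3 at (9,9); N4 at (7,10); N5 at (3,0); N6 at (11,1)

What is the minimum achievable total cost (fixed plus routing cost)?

30

Open {B, C}: assign each demand point to its cheapest open site.
  N1→C 7, N2→B 1, N3→B 1, N4→B 3, N5→C 5, N6→C 4
  routing cost 21, fixed 9 → total 30.
Compare {C}: routing cost 28 + fixed 3 = 31.
Compare {A, B}: routing cost 20 + fixed 11 = 31.
Compare {B, E}: routing cost 21 + fixed 11 = 32.
All other subsets cost ≥ 31. Minimum total cost: 30.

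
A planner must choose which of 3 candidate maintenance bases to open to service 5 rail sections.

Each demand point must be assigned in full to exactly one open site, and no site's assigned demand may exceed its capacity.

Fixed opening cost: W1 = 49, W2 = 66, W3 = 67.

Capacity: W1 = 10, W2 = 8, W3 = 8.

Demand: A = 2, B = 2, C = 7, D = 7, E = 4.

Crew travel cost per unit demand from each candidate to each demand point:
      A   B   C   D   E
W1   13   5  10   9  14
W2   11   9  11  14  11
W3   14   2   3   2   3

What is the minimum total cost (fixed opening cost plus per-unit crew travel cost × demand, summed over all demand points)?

342

Open {W1, W2, W3}; cheapest assignment that respects the capacities:
  W1 (cap 10, load 9): B, D — cost 2×5 + 7×9 = 73
  W2 (cap 8, load 6): A, E — cost 2×11 + 4×11 = 66
  W3 (cap 8, load 7): C — cost 7×3 = 21
  Shipping 160, fixed 182 → total 342.
  Any other capacity-feasible assignment to {W1, W2, W3} ships for at least 160.
Total demand is 22 and no other set of sites has combined capacity ≥ 22, so {W1, W2, W3} is the only feasible choice of open sites. Minimum: 342.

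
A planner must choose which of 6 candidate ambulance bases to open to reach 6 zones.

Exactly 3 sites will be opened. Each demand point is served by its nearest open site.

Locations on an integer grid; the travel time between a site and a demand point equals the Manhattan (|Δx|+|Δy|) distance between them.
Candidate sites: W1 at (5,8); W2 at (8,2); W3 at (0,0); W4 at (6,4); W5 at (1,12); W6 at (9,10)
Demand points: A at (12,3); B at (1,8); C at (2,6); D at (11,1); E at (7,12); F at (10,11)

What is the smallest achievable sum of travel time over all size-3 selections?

24

Open {W1, W2, W6}.
  A→W2 5, B→W1 4, C→W1 5, D→W2 4, E→W6 4, F→W6 2  ⇒ total 24.
Compare {W2, W5, W6}: total 26.
Compare {W1, W4, W6}: total 30.
No size-3 selection does better; minimum is 24.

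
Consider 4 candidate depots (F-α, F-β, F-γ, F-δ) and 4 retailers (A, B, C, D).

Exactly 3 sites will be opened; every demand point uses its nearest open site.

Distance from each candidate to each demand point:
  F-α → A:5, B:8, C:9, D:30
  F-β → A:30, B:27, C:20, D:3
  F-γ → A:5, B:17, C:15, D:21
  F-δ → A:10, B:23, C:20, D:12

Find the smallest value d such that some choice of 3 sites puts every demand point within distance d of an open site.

Open {F-α, F-β, F-γ}.
  Farthest demand point is C at distance 9 (to F-α); all others are ≤ 9.
With {F-α, F-β, F-δ} the worst case is 9.
With {F-α, F-γ, F-δ} the worst case is 12.
No size-3 selection achieves below 9.

9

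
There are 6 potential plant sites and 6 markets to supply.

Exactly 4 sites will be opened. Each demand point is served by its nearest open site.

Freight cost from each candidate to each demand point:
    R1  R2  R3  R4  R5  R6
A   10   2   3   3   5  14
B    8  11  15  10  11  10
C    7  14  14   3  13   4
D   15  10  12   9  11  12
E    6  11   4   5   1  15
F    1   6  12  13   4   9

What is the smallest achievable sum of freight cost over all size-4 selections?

14

Open {A, C, E, F}.
  R1→F 1, R2→A 2, R3→A 3, R4→A 3, R5→E 1, R6→C 4  ⇒ total 14.
Compare {A, B, C, F}: total 17.
Compare {A, C, D, F}: total 17.
No size-4 selection does better; minimum is 14.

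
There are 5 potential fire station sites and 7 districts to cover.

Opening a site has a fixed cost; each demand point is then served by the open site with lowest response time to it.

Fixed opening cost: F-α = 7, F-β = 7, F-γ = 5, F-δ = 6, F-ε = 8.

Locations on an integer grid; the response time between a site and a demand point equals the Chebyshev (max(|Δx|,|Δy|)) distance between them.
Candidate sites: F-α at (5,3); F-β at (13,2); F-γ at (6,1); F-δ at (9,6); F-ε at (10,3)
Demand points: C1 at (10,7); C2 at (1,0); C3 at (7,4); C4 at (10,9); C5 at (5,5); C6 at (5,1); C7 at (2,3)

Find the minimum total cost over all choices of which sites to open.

Open {F-α, F-δ}: assign each demand point to its cheapest open site.
  C1→F-δ 1, C2→F-α 4, C3→F-α 2, C4→F-δ 3, C5→F-α 2, C6→F-α 2, C7→F-α 3
  response time 17, fixed 13 → total 30.
Compare {F-α}: response time 24 + fixed 7 = 31.
Compare {F-γ, F-δ}: response time 20 + fixed 11 = 31.
Compare {F-α, F-γ, F-δ}: response time 16 + fixed 18 = 34.
All other subsets cost ≥ 31. Minimum total cost: 30.

30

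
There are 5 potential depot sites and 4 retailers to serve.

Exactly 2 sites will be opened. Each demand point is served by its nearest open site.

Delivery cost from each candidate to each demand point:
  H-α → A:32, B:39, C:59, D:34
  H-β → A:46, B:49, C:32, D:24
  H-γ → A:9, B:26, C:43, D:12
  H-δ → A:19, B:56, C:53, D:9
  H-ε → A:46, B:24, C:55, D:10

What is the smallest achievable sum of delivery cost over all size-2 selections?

79

Open {H-β, H-γ}.
  A→H-γ 9, B→H-γ 26, C→H-β 32, D→H-γ 12  ⇒ total 79.
Compare {H-γ, H-ε}: total 86.
Compare {H-γ, H-δ}: total 87.
No size-2 selection does better; minimum is 79.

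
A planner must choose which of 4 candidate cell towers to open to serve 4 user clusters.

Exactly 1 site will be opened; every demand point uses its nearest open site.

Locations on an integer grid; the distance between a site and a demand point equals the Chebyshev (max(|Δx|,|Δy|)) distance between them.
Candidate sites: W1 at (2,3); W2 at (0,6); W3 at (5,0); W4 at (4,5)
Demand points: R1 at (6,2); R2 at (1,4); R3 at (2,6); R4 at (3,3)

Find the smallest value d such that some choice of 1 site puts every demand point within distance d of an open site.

Open {W4}.
  Farthest demand point is R1 at distance 3 (to W4); all others are ≤ 3.
With {W1} the worst case is 4.
With {W2} the worst case is 6.
No size-1 selection achieves below 3.

3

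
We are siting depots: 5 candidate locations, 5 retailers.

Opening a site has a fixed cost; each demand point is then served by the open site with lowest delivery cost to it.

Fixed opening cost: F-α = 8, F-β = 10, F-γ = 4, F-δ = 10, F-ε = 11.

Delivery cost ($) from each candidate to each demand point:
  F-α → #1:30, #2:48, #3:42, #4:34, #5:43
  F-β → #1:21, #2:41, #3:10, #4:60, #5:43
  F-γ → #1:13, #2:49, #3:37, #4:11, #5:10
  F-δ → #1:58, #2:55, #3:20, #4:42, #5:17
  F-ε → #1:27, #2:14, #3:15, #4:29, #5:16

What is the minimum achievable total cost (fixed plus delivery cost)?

Open {F-γ, F-ε}: assign each demand point to its cheapest open site.
  #1→F-γ 13, #2→F-ε 14, #3→F-ε 15, #4→F-γ 11, #5→F-γ 10
  delivery cost 63, fixed 15 → total 78.
Compare {F-β, F-γ, F-ε}: delivery cost 58 + fixed 25 = 83.
Compare {F-α, F-γ, F-ε}: delivery cost 63 + fixed 23 = 86.
Compare {F-γ, F-δ, F-ε}: delivery cost 63 + fixed 25 = 88.
All other subsets cost ≥ 83. Minimum total cost: 78.

78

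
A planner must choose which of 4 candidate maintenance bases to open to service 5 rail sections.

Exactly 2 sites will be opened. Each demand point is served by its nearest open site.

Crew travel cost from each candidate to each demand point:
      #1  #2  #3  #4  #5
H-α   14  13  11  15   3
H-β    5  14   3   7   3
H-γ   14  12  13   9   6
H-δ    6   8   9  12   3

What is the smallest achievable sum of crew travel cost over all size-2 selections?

26

Open {H-β, H-δ}.
  #1→H-β 5, #2→H-δ 8, #3→H-β 3, #4→H-β 7, #5→H-β 3  ⇒ total 26.
Compare {H-β, H-γ}: total 30.
Compare {H-α, H-β}: total 31.
No size-2 selection does better; minimum is 26.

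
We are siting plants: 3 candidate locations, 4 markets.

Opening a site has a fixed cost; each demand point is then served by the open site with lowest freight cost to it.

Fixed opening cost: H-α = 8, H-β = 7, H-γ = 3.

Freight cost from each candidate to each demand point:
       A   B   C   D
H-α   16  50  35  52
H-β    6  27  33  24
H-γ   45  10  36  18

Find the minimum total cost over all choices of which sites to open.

77

Open {H-β, H-γ}: assign each demand point to its cheapest open site.
  A→H-β 6, B→H-γ 10, C→H-β 33, D→H-γ 18
  freight cost 67, fixed 10 → total 77.
Compare {H-α, H-β, H-γ}: freight cost 67 + fixed 18 = 85.
Compare {H-α, H-γ}: freight cost 79 + fixed 11 = 90.
Compare {H-β}: freight cost 90 + fixed 7 = 97.
All other subsets cost ≥ 85. Minimum total cost: 77.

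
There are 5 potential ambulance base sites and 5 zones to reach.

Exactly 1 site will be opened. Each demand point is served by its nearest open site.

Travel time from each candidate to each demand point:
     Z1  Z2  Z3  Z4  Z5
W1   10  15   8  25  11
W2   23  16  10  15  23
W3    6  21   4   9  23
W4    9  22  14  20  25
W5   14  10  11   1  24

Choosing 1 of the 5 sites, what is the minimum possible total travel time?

Open {W5}.
  Z1→W5 14, Z2→W5 10, Z3→W5 11, Z4→W5 1, Z5→W5 24  ⇒ total 60.
Compare {W3}: total 63.
Compare {W1}: total 69.
No size-1 selection does better; minimum is 60.

60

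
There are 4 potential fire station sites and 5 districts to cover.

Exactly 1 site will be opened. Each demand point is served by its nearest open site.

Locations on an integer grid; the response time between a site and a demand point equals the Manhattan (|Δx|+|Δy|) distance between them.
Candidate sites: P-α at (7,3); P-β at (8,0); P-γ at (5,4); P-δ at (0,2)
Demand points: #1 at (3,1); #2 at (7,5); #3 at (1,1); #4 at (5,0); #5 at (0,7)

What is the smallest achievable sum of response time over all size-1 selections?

27

Open {P-γ}.
  #1→P-γ 5, #2→P-γ 3, #3→P-γ 7, #4→P-γ 4, #5→P-γ 8  ⇒ total 27.
Compare {P-δ}: total 28.
Compare {P-α}: total 32.
No size-1 selection does better; minimum is 27.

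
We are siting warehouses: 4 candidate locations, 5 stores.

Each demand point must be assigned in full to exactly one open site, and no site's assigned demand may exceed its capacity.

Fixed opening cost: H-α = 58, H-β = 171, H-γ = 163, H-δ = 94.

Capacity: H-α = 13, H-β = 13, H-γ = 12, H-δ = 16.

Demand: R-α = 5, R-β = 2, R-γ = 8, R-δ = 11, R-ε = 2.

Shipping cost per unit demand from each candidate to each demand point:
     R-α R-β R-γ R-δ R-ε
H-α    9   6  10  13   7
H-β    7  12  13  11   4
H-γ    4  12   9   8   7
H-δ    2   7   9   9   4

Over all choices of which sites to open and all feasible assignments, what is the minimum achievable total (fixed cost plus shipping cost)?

Open {H-α, H-δ}; cheapest assignment that respects the capacities:
  H-α (cap 13, load 12): R-β, R-γ, R-ε — cost 2×6 + 8×10 + 2×7 = 106
  H-δ (cap 16, load 16): R-α, R-δ — cost 5×2 + 11×9 = 109
  Shipping 215, fixed 152 → total 367.
  Any other capacity-feasible assignment to {H-α, H-δ} ships for at least 215.
Compare {H-γ, H-δ}: its best feasible assignment gives total 476.
Compare {H-β, H-δ}: its best feasible assignment gives total 490.
Every other set of open sites that can feasibly serve all demand totals ≥ 476 even under its best assignment. Minimum: 367.

367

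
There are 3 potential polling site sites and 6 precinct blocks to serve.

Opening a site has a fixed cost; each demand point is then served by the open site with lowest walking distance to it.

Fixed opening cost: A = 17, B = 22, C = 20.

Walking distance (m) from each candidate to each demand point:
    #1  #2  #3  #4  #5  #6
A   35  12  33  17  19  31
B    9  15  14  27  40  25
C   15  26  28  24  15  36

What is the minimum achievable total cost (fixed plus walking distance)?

135

Open {A, B}: assign each demand point to its cheapest open site.
  #1→B 9, #2→A 12, #3→B 14, #4→A 17, #5→A 19, #6→B 25
  walking distance 96, fixed 39 → total 135.
Compare {B, C}: walking distance 102 + fixed 42 = 144.
Compare {A, B, C}: walking distance 92 + fixed 59 = 151.
Compare {B}: walking distance 130 + fixed 22 = 152.
All other subsets cost ≥ 144. Minimum total cost: 135.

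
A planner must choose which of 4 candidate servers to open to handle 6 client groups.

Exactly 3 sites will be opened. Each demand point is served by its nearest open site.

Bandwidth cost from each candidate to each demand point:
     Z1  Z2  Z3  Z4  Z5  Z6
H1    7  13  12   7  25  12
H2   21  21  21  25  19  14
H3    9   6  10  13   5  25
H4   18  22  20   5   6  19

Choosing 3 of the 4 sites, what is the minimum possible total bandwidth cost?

Open {H1, H3, H4}.
  Z1→H1 7, Z2→H3 6, Z3→H3 10, Z4→H4 5, Z5→H3 5, Z6→H1 12  ⇒ total 45.
Compare {H1, H2, H3}: total 47.
Compare {H2, H3, H4}: total 49.
No size-3 selection does better; minimum is 45.

45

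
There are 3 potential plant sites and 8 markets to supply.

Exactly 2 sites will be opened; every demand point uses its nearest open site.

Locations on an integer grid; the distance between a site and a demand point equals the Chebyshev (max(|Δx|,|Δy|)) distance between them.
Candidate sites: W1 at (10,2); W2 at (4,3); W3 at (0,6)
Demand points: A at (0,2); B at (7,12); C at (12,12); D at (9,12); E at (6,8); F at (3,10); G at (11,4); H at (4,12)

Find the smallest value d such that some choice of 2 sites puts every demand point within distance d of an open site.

Open {W1, W2}.
  Farthest demand point is B at distance 9 (to W2); all others are ≤ 9.
With {W2, W3} the worst case is 9.
With {W1, W3} the worst case is 10.
No size-2 selection achieves below 9.

9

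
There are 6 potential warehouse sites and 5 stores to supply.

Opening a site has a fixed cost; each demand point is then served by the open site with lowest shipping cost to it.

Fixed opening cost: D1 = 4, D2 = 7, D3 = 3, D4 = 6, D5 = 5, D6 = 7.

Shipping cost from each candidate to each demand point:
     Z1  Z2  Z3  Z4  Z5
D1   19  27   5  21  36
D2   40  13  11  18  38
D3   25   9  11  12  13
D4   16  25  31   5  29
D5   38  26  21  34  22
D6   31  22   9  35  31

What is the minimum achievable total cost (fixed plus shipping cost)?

Open {D1, D3, D4}: assign each demand point to its cheapest open site.
  Z1→D4 16, Z2→D3 9, Z3→D1 5, Z4→D4 5, Z5→D3 13
  shipping cost 48, fixed 13 → total 61.
Compare {D3, D4}: shipping cost 54 + fixed 9 = 63.
Compare {D1, D3}: shipping cost 58 + fixed 7 = 65.
Compare {D1, D3, D4, D5}: shipping cost 48 + fixed 18 = 66.
All other subsets cost ≥ 63. Minimum total cost: 61.

61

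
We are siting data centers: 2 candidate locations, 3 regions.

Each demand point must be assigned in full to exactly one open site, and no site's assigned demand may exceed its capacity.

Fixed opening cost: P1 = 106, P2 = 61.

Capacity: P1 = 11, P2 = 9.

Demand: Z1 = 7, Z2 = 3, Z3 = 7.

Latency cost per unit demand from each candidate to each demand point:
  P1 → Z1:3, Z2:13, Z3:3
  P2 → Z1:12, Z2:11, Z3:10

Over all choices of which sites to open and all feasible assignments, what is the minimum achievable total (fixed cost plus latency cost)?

297

Open {P1, P2}; cheapest assignment that respects the capacities:
  P1 (cap 11, load 10): Z1, Z2 — cost 7×3 + 3×13 = 60
  P2 (cap 9, load 7): Z3 — cost 7×10 = 70
  Shipping 130, fixed 167 → total 297.
  Any other capacity-feasible assignment to {P1, P2} ships for at least 130.
Total demand is 17 and no other set of sites has combined capacity ≥ 17, so {P1, P2} is the only feasible choice of open sites. Minimum: 297.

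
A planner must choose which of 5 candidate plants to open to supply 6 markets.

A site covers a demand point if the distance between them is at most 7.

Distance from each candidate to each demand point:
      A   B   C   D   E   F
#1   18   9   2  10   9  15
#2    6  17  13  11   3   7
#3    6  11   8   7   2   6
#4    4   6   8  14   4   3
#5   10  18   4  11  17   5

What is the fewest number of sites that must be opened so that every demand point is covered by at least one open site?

3

Coverage sets (demand points within 7 of each site):
  #1: {C}
  #2: {A, E, F}
  #3: {A, D, E, F}
  #4: {A, B, E, F}
  #5: {C, F}
No 2 sites suffice: every size-2 union leaves at least one demand point uncovered.
But {#1, #3, #4} covers everything, so the minimum is 3.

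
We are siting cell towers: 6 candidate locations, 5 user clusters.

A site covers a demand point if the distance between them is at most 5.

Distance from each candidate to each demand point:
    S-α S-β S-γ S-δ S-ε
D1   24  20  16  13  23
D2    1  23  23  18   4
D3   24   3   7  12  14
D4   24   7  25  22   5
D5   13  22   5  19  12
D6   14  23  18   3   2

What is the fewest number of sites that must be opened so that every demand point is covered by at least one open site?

Coverage sets (demand points within 5 of each site):
  D1: {}
  D2: {S-α, S-ε}
  D3: {S-β}
  D4: {S-ε}
  D5: {S-γ}
  D6: {S-δ, S-ε}
No 3 sites suffice: every size-3 union leaves at least one demand point uncovered.
But {D2, D3, D5, D6} covers everything, so the minimum is 4.

4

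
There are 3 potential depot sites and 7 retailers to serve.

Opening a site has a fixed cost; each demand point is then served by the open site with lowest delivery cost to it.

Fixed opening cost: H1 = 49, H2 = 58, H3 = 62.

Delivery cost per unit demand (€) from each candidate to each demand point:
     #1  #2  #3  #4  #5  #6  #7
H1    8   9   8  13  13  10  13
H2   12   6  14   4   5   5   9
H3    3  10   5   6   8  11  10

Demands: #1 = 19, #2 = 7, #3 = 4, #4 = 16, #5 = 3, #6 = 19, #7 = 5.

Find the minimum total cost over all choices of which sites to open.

Open {H2, H3}: assign each demand point to its cheapest open site.
  #1→H3 19×3=57, #2→H2 7×6=42, #3→H3 4×5=20, #4→H2 16×4=64, #5→H2 3×5=15, #6→H2 19×5=95, #7→H2 5×9=45
  delivery cost 338, fixed 120 → total 458.
Compare {H1, H2, H3}: delivery cost 338 + fixed 169 = 507.
Compare {H1, H2}: delivery cost 445 + fixed 107 = 552.
Compare {H3}: delivery cost 526 + fixed 62 = 588.
All other subsets cost ≥ 507. Minimum total cost: 458.

458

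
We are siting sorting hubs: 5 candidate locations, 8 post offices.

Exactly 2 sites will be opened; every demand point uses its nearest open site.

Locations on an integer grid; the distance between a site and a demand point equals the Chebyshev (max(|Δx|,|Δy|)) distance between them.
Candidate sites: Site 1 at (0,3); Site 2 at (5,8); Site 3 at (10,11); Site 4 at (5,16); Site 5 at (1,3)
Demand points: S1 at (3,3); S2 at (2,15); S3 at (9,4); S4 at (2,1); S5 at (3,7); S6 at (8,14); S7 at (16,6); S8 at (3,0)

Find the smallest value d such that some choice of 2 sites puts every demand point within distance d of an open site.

8

Open {Site 1, Site 3}.
  Farthest demand point is S2 at distance 8 (to Site 3); all others are ≤ 8.
With {Site 2, Site 3} the worst case is 8.
With {Site 3, Site 5} the worst case is 8.
No size-2 selection achieves below 8.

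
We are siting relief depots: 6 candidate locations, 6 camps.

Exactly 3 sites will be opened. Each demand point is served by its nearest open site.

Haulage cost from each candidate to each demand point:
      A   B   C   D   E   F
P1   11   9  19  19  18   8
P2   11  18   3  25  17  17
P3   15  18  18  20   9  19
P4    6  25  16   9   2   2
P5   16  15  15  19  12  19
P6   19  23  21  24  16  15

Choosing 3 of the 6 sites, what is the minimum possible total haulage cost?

Open {P1, P2, P4}.
  A→P4 6, B→P1 9, C→P2 3, D→P4 9, E→P4 2, F→P4 2  ⇒ total 31.
Compare {P2, P4, P5}: total 37.
Compare {P2, P3, P4}: total 40.
No size-3 selection does better; minimum is 31.

31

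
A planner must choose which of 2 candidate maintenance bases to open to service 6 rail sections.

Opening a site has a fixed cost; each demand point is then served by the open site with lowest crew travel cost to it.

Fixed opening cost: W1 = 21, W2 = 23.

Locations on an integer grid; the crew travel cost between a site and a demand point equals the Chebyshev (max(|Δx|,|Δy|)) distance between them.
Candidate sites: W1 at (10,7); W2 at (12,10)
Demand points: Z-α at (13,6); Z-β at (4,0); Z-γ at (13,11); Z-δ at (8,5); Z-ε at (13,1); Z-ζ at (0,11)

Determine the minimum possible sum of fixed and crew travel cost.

Open {W1}: assign each demand point to its cheapest open site.
  Z-α→W1 3, Z-β→W1 7, Z-γ→W1 4, Z-δ→W1 2, Z-ε→W1 6, Z-ζ→W1 10
  crew travel cost 32, fixed 21 → total 53.
Compare {W2}: crew travel cost 41 + fixed 23 = 64.
Compare {W1, W2}: crew travel cost 29 + fixed 44 = 73.

53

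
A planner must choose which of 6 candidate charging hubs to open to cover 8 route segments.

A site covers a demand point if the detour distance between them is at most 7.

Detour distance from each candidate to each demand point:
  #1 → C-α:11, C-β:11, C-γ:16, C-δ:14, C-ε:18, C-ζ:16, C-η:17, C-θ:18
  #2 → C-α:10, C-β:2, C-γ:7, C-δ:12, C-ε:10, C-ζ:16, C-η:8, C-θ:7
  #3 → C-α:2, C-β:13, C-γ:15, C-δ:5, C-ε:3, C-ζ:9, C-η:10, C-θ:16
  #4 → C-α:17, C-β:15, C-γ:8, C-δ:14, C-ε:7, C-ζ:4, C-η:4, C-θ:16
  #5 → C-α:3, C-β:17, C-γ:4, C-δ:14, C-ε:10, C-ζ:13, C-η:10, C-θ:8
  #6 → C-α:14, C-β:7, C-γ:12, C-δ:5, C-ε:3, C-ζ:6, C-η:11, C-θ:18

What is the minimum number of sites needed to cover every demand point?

3

Coverage sets (demand points within 7 of each site):
  #1: {}
  #2: {C-β, C-γ, C-θ}
  #3: {C-α, C-δ, C-ε}
  #4: {C-ε, C-ζ, C-η}
  #5: {C-α, C-γ}
  #6: {C-β, C-δ, C-ε, C-ζ}
No 2 sites suffice: every size-2 union leaves at least one demand point uncovered.
But {#2, #3, #4} covers everything, so the minimum is 3.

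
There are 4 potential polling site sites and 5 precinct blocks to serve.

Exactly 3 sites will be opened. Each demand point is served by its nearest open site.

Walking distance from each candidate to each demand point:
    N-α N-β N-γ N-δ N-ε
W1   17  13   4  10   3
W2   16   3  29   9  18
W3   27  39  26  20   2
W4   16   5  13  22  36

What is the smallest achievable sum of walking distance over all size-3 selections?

Open {W1, W2, W3}.
  N-α→W2 16, N-β→W2 3, N-γ→W1 4, N-δ→W2 9, N-ε→W3 2  ⇒ total 34.
Compare {W1, W2, W4}: total 35.
Compare {W1, W3, W4}: total 37.
No size-3 selection does better; minimum is 34.

34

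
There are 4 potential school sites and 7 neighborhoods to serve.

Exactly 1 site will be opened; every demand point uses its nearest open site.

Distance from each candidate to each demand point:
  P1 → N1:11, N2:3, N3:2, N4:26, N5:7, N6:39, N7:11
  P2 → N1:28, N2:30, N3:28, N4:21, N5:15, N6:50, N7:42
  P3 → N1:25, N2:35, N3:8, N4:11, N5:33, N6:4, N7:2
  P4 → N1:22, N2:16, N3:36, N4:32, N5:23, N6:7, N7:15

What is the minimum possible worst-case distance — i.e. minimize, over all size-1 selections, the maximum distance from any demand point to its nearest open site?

35

Open {P3}.
  Farthest demand point is N2 at distance 35 (to P3); all others are ≤ 35.
With {P4} the worst case is 36.
With {P1} the worst case is 39.
No size-1 selection achieves below 35.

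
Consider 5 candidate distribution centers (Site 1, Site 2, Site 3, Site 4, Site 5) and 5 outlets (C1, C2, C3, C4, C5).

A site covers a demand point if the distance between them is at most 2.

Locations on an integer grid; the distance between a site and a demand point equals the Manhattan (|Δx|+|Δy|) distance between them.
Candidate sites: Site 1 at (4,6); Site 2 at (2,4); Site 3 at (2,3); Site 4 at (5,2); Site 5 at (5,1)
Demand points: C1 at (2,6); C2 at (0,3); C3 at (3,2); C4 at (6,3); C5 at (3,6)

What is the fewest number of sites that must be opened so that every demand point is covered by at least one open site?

Coverage sets (demand points within 2 of each site):
  Site 1: {C1, C5}
  Site 2: {C1}
  Site 3: {C2, C3}
  Site 4: {C3, C4}
  Site 5: {}
No 2 sites suffice: every size-2 union leaves at least one demand point uncovered.
But {Site 1, Site 3, Site 4} covers everything, so the minimum is 3.

3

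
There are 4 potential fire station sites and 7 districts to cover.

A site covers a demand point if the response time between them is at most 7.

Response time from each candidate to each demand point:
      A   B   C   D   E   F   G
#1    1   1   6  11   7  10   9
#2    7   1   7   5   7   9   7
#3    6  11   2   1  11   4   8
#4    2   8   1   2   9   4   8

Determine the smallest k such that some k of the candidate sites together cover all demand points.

Coverage sets (demand points within 7 of each site):
  #1: {A, B, C, E}
  #2: {A, B, C, D, E, G}
  #3: {A, C, D, F}
  #4: {A, C, D, F}
No single site covers all 7 demand points.
But {#2, #3} covers everything, so the minimum is 2.

2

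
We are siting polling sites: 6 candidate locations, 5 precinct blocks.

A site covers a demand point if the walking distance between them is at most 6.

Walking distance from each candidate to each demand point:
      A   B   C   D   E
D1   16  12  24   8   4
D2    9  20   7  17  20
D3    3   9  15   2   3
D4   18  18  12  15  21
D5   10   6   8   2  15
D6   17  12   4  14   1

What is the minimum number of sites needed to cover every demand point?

Coverage sets (demand points within 6 of each site):
  D1: {E}
  D2: {}
  D3: {A, D, E}
  D4: {}
  D5: {B, D}
  D6: {C, E}
No 2 sites suffice: every size-2 union leaves at least one demand point uncovered.
But {D3, D5, D6} covers everything, so the minimum is 3.

3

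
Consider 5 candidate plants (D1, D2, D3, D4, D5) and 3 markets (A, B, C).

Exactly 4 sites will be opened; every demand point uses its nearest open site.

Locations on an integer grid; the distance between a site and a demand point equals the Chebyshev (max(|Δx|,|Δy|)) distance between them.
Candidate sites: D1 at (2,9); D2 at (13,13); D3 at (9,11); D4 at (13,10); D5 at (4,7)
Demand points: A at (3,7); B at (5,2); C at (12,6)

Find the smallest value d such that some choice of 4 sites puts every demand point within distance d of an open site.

5

Open {D1, D2, D3, D5}.
  Farthest demand point is B at distance 5 (to D5); all others are ≤ 5.
With {D1, D2, D4, D5} the worst case is 5.
With {D1, D3, D4, D5} the worst case is 5.
No size-4 selection achieves below 5.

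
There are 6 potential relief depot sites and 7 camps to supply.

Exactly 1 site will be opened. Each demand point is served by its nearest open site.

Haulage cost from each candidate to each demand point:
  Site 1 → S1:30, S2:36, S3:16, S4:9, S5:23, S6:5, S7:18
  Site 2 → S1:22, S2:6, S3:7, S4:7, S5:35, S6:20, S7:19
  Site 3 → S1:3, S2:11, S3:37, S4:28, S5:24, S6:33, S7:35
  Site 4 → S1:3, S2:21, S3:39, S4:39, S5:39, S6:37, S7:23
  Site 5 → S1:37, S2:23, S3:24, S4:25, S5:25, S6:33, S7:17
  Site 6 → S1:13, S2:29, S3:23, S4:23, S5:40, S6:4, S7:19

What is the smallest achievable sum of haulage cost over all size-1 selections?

Open {Site 2}.
  S1→Site 2 22, S2→Site 2 6, S3→Site 2 7, S4→Site 2 7, S5→Site 2 35, S6→Site 2 20, S7→Site 2 19  ⇒ total 116.
Compare {Site 1}: total 137.
Compare {Site 6}: total 151.
No size-1 selection does better; minimum is 116.

116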